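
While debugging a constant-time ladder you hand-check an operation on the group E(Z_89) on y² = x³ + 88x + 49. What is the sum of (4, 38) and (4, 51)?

The two points share x = 4 and their y-coordinates satisfy 38 + 51 ≡ 0 (mod 89), so they are inverses. Their sum is the point at infinity.

O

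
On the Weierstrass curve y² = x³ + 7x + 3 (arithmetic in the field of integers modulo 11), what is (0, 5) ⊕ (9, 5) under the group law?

(2, 6)

(0, 5) + (9, 5). λ = (5 - 5)/(9 - 0) ≡ 0/9 mod 11. 9⁻¹ ≡ 5 (mod 11), so λ ≡ 0.
  x = λ² - 0 - 9 = 0 - 9 ≡ 2; y = λ·(0 - 2) - 5 ≡ 6. → (2, 6)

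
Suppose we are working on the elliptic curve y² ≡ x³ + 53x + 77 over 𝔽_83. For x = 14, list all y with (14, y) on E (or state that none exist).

x³ + 53x + 77 = 3563 ≡ 77 (mod 83).
Square roots of 77 mod 83: 34 and 49 (since 34² = 1156 ≡ 77).

34, 49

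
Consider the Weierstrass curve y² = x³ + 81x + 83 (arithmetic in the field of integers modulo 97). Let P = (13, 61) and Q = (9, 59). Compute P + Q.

(51, 17)

(13, 61) + (9, 59). λ = (59 - 61)/(9 - 13) ≡ 95/93 mod 97. 93⁻¹ ≡ 24 (mod 97) since 93·24 = 2232 ≡ 1, so λ ≡ 49.
  x = λ² - 13 - 9 = 2401 - 22 ≡ 51; y = λ·(13 - 51) - 61 ≡ 17. → (51, 17)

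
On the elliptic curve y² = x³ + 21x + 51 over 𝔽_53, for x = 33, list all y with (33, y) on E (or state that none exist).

none

x³ + 21x + 51 = 36681 ≡ 5 (mod 53).
5 is a non-residue mod 53; no y exists.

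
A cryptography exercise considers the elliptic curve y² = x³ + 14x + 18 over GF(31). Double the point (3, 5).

(26, 3)

tangent at (3, 5): λ = (3·3² + 14)/(2·5) ≡ 10/10. 10⁻¹ ≡ 28 (mod 31) since 10·28 = 280 ≡ 1, so λ ≡ 10·28 ≡ 1.
  x = λ² - 3 - 3 = 1 - 6 ≡ 26; y = λ·(3 - 26) - 5 ≡ 3. → (26, 3)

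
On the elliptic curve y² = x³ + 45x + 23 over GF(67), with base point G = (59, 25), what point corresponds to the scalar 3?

(50, 43)

Repeated addition: build up to 3G.
2G: tangent at (59, 25): λ = (3·59² + 45)/(2·25) ≡ 36/50. 50⁻¹ ≡ 63 (mod 67), so λ ≡ 36·63 ≡ 57.
  x = λ² - 59 - 59 = 3249 - 118 ≡ 49; y = λ·(59 - 49) - 25 ≡ 9. → (49, 9)
3G: (49, 9) + (59, 25). λ = (25 - 9)/(59 - 49) ≡ 16/10 mod 67. 10⁻¹ ≡ 47 (mod 67), so λ ≡ 15.
  x = λ² - 49 - 59 = 225 - 108 ≡ 50; y = λ·(49 - 50) - 9 ≡ 43. → (50, 43)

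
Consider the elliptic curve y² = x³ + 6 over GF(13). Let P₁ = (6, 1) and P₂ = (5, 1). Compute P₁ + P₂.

(2, 12)

(6, 1) + (5, 1). λ = (1 - 1)/(5 - 6) ≡ 0/12 mod 13. 12⁻¹ ≡ 12 (mod 13) since 12·12 = 144 ≡ 1, so λ ≡ 0.
  x = λ² - 6 - 5 = 0 - 11 ≡ 2; y = λ·(6 - 2) - 1 ≡ 12. → (2, 12)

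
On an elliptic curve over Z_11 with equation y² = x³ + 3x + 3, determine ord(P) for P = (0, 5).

2P: tangent at (0, 5): λ = (3·0² + 3)/(2·5) ≡ 3/10. 10⁻¹ ≡ 10 (mod 11) since 10·10 = 100 ≡ 1, so λ ≡ 3·10 ≡ 8.
  x = λ² - 0 - 0 = 64 - 0 ≡ 9; y = λ·(0 - 9) - 5 ≡ 0. → (9, 0)
3P: (9, 0) + (0, 5). λ = (5 - 0)/(0 - 9) ≡ 5/2 mod 11. 2⁻¹ ≡ 6 (mod 11), so λ ≡ 8.
  x = λ² - 9 - 0 = 64 - 9 ≡ 0; y = λ·(9 - 0) - 0 ≡ 6. → (0, 6)
4P: (0, 6) + (0, 5): same x and y₁ ≡ -y₂, so the sum is 𝒪.
4P = 𝒪, so the order is 4.

4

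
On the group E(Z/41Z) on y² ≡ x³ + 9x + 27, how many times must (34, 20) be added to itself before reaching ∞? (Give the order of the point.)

7

2P: tangent at (34, 20): λ = (3·34² + 9)/(2·20) ≡ 33/40. 40⁻¹ ≡ 40 (mod 41) since 40·40 = 1600 ≡ 1, so λ ≡ 33·40 ≡ 8.
  x = λ² - 34 - 34 = 64 - 68 ≡ 37; y = λ·(34 - 37) - 20 ≡ 38. → (37, 38)
3P: (37, 38) + (34, 20). λ = (20 - 38)/(34 - 37) ≡ 23/38 mod 41. 38⁻¹ ≡ 27 (mod 41), so λ ≡ 6.
  x = λ² - 37 - 34 = 36 - 71 ≡ 6; y = λ·(37 - 6) - 38 ≡ 25. → (6, 25)
4P: (6, 25) + (34, 20). λ = (20 - 25)/(34 - 6) ≡ 36/28 mod 41. 28⁻¹ ≡ 22 (mod 41) since 28·22 = 616 ≡ 1, so λ ≡ 13.
  x = λ² - 6 - 34 = 169 - 40 ≡ 6; y = λ·(6 - 6) - 25 ≡ 16. → (6, 16)
5P: (6, 16) + (34, 20). λ = (20 - 16)/(34 - 6) ≡ 4/28 mod 41. 28⁻¹ ≡ 22 (mod 41) since 28·22 = 616 ≡ 1, so λ ≡ 6.
  x = λ² - 6 - 34 = 36 - 40 ≡ 37; y = λ·(6 - 37) - 16 ≡ 3. → (37, 3)
6P: (37, 3) + (34, 20). λ = (20 - 3)/(34 - 37) ≡ 17/38 mod 41. 38⁻¹ ≡ 27 (mod 41), so λ ≡ 8.
  x = λ² - 37 - 34 = 64 - 71 ≡ 34; y = λ·(37 - 34) - 3 ≡ 21. → (34, 21)
7P: (34, 21) + (34, 20): same x and y₁ ≡ -y₂, so the sum is ∞.
7P = ∞, so the order is 7.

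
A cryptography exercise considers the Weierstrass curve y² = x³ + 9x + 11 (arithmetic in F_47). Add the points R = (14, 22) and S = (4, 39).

(14, 22) + (4, 39). λ = (39 - 22)/(4 - 14) ≡ 17/37 mod 47. 37⁻¹ ≡ 14 (mod 47) since 37·14 = 518 ≡ 1, so λ ≡ 3.
  x = λ² - 14 - 4 = 9 - 18 ≡ 38; y = λ·(14 - 38) - 22 ≡ 0. → (38, 0)

(38, 0)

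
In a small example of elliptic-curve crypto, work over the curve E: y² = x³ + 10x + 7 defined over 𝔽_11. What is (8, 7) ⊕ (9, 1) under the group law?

(8, 4)

(8, 7) + (9, 1). λ = (1 - 7)/(9 - 8) ≡ 5/1 mod 11. 1⁻¹ ≡ 1 (mod 11), so λ ≡ 5.
  x = λ² - 8 - 9 = 25 - 17 ≡ 8; y = λ·(8 - 8) - 7 ≡ 4. → (8, 4)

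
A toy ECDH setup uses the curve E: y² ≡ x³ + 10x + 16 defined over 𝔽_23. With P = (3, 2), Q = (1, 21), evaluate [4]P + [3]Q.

(0, 4)

First 4P:
Double-and-add on 4 = (100)₂. Start with P = (3, 2) for the leading 1-bit.
double: tangent at (3, 2): λ = (3·3² + 10)/(2·2) ≡ 14/4. 4⁻¹ ≡ 6 (mod 23) since 4·6 = 24 ≡ 1, so λ ≡ 14·6 ≡ 15.
  x = λ² - 3 - 3 = 225 - 6 ≡ 12; y = λ·(3 - 12) - 2 ≡ 1. → (12, 1)
double: tangent at (12, 1): λ = (3·12² + 10)/(2·1) ≡ 5/2. 2⁻¹ ≡ 12 (mod 23), so λ ≡ 5·12 ≡ 14.
  x = λ² - 12 - 12 = 196 - 24 ≡ 11; y = λ·(12 - 11) - 1 ≡ 13. → (11, 13)
4P = (11, 13).
Next 3Q:
Repeated addition: build up to 3Q.
2Q: tangent at (1, 21): λ = (3·1² + 10)/(2·21) ≡ 13/19. 19⁻¹ ≡ 17 (mod 23) since 19·17 = 323 ≡ 1, so λ ≡ 13·17 ≡ 14.
  x = λ² - 1 - 1 = 196 - 2 ≡ 10; y = λ·(1 - 10) - 21 ≡ 14. → (10, 14)
3Q: (10, 14) + (1, 21). λ = (21 - 14)/(1 - 10) ≡ 7/14 mod 23. 14⁻¹ ≡ 5 (mod 23), so λ ≡ 12.
  x = λ² - 10 - 1 = 144 - 11 ≡ 18; y = λ·(10 - 18) - 14 ≡ 5. → (18, 5)
3Q = (18, 5).
Finally 4P + 3Q:
(11, 13) + (18, 5). λ = (5 - 13)/(18 - 11) ≡ 15/7 mod 23. 7⁻¹ ≡ 10 (mod 23), so λ ≡ 12.
  x = λ² - 11 - 18 = 144 - 29 ≡ 0; y = λ·(11 - 0) - 13 ≡ 4. → (0, 4)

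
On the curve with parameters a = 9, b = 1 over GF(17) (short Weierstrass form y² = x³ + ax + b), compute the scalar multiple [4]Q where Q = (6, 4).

Repeated addition: build up to 4Q.
2Q: tangent at (6, 4): λ = (3·6² + 9)/(2·4) ≡ 15/8. 8⁻¹ ≡ 15 (mod 17), so λ ≡ 15·15 ≡ 4.
  x = λ² - 6 - 6 = 16 - 12 ≡ 4; y = λ·(6 - 4) - 4 ≡ 4. → (4, 4)
3Q: (4, 4) + (6, 4). λ = (4 - 4)/(6 - 4) ≡ 0/2 mod 17. 2⁻¹ ≡ 9 (mod 17) since 2·9 = 18 ≡ 1, so λ ≡ 0.
  x = λ² - 4 - 6 = 0 - 10 ≡ 7; y = λ·(4 - 7) - 4 ≡ 13. → (7, 13)
4Q: (7, 13) + (6, 4). λ = (4 - 13)/(6 - 7) ≡ 8/16 mod 17. 16⁻¹ ≡ 16 (mod 17), so λ ≡ 9.
  x = λ² - 7 - 6 = 81 - 13 ≡ 0; y = λ·(7 - 0) - 13 ≡ 16. → (0, 16)

(0, 16)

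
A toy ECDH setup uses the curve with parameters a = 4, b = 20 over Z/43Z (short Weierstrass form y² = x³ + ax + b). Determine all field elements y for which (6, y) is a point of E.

x³ + 4x + 20 = 260 ≡ 2 (mod 43).
2 is a non-residue mod 43; no y exists.

none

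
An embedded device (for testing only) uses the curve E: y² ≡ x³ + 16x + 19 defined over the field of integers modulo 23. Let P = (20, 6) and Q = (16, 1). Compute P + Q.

(13, 20)

(20, 6) + (16, 1). λ = (1 - 6)/(16 - 20) ≡ 18/19 mod 23. 19⁻¹ ≡ 17 (mod 23), so λ ≡ 7.
  x = λ² - 20 - 16 = 49 - 36 ≡ 13; y = λ·(20 - 13) - 6 ≡ 20. → (13, 20)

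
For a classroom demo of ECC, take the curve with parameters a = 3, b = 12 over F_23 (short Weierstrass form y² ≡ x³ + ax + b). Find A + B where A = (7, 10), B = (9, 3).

(7, 10) + (9, 3). λ = (3 - 10)/(9 - 7) ≡ 16/2 mod 23. 2⁻¹ ≡ 12 (mod 23) since 2·12 = 24 ≡ 1, so λ ≡ 8.
  x = λ² - 7 - 9 = 64 - 16 ≡ 2; y = λ·(7 - 2) - 10 ≡ 7. → (2, 7)

(2, 7)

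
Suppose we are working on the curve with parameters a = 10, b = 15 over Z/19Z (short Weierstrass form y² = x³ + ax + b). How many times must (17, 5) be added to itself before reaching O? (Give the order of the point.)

2P: tangent at (17, 5): λ = (3·17² + 10)/(2·5) ≡ 3/10. 10⁻¹ ≡ 2 (mod 19), so λ ≡ 3·2 ≡ 6.
  x = λ² - 17 - 17 = 36 - 34 ≡ 2; y = λ·(17 - 2) - 5 ≡ 9. → (2, 9)
3P: (2, 9) + (17, 5). λ = (5 - 9)/(17 - 2) ≡ 15/15 mod 19. 15⁻¹ ≡ 14 (mod 19) since 15·14 = 210 ≡ 1, so λ ≡ 1.
  x = λ² - 2 - 17 = 1 - 19 ≡ 1; y = λ·(2 - 1) - 9 ≡ 11. → (1, 11)
4P: (1, 11) + (17, 5). λ = (5 - 11)/(17 - 1) ≡ 13/16 mod 19. 16⁻¹ ≡ 6 (mod 19) since 16·6 = 96 ≡ 1, so λ ≡ 2.
  x = λ² - 1 - 17 = 4 - 18 ≡ 5; y = λ·(1 - 5) - 11 ≡ 0. → (5, 0)
5P: (5, 0) + (17, 5). λ = (5 - 0)/(17 - 5) ≡ 5/12 mod 19. 12⁻¹ ≡ 8 (mod 19) since 12·8 = 96 ≡ 1, so λ ≡ 2.
  x = λ² - 5 - 17 = 4 - 22 ≡ 1; y = λ·(5 - 1) - 0 ≡ 8. → (1, 8)
6P: (1, 8) + (17, 5). λ = (5 - 8)/(17 - 1) ≡ 16/16 mod 19. 16⁻¹ ≡ 6 (mod 19) since 16·6 = 96 ≡ 1, so λ ≡ 1.
  x = λ² - 1 - 17 = 1 - 18 ≡ 2; y = λ·(1 - 2) - 8 ≡ 10. → (2, 10)
7P: (2, 10) + (17, 5). λ = (5 - 10)/(17 - 2) ≡ 14/15 mod 19. 15⁻¹ ≡ 14 (mod 19) since 15·14 = 210 ≡ 1, so λ ≡ 6.
  x = λ² - 2 - 17 = 36 - 19 ≡ 17; y = λ·(2 - 17) - 10 ≡ 14. → (17, 14)
8P: (17, 14) + (17, 5): same x and y₁ ≡ -y₂, so the sum is O.
8P = O, so the order is 8.

8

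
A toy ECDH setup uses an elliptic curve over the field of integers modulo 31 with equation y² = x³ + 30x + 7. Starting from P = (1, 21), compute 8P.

(10, 6)

Repeated addition: build up to 8P.
2P: tangent at (1, 21): λ = (3·1² + 30)/(2·21) ≡ 2/11. 11⁻¹ ≡ 17 (mod 31) since 11·17 = 187 ≡ 1, so λ ≡ 2·17 ≡ 3.
  x = λ² - 1 - 1 = 9 - 2 ≡ 7; y = λ·(1 - 7) - 21 ≡ 23. → (7, 23)
3P: (7, 23) + (1, 21). λ = (21 - 23)/(1 - 7) ≡ 29/25 mod 31. 25⁻¹ ≡ 5 (mod 31), so λ ≡ 21.
  x = λ² - 7 - 1 = 441 - 8 ≡ 30; y = λ·(7 - 30) - 23 ≡ 21. → (30, 21)
4P: (30, 21) + (1, 21). λ = (21 - 21)/(1 - 30) ≡ 0/2 mod 31. 2⁻¹ ≡ 16 (mod 31), so λ ≡ 0.
  x = λ² - 30 - 1 = 0 - 31 ≡ 0; y = λ·(30 - 0) - 21 ≡ 10. → (0, 10)
5P: (0, 10) + (1, 21). λ = (21 - 10)/(1 - 0) ≡ 11/1 mod 31. 1⁻¹ ≡ 1 (mod 31) since 1·1 = 1 ≡ 1, so λ ≡ 11.
  x = λ² - 0 - 1 = 121 - 1 ≡ 27; y = λ·(0 - 27) - 10 ≡ 3. → (27, 3)
6P: (27, 3) + (1, 21). λ = (21 - 3)/(1 - 27) ≡ 18/5 mod 31. 5⁻¹ ≡ 25 (mod 31) since 5·25 = 125 ≡ 1, so λ ≡ 16.
  x = λ² - 27 - 1 = 256 - 28 ≡ 11; y = λ·(27 - 11) - 3 ≡ 5. → (11, 5)
7P: (11, 5) + (1, 21). λ = (21 - 5)/(1 - 11) ≡ 16/21 mod 31. 21⁻¹ ≡ 3 (mod 31) since 21·3 = 63 ≡ 1, so λ ≡ 17.
  x = λ² - 11 - 1 = 289 - 12 ≡ 29; y = λ·(11 - 29) - 5 ≡ 30. → (29, 30)
8P: (29, 30) + (1, 21). λ = (21 - 30)/(1 - 29) ≡ 22/3 mod 31. 3⁻¹ ≡ 21 (mod 31) since 3·21 = 63 ≡ 1, so λ ≡ 28.
  x = λ² - 29 - 1 = 784 - 30 ≡ 10; y = λ·(29 - 10) - 30 ≡ 6. → (10, 6)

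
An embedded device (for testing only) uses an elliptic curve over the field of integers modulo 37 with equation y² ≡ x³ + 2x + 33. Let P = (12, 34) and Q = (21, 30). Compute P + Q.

(12, 34) + (21, 30). λ = (30 - 34)/(21 - 12) ≡ 33/9 mod 37. 9⁻¹ ≡ 33 (mod 37), so λ ≡ 16.
  x = λ² - 12 - 21 = 256 - 33 ≡ 1; y = λ·(12 - 1) - 34 ≡ 31. → (1, 31)

(1, 31)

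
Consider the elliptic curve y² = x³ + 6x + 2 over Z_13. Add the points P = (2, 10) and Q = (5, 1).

(2, 3)

(2, 10) + (5, 1). λ = (1 - 10)/(5 - 2) ≡ 4/3 mod 13. 3⁻¹ ≡ 9 (mod 13) since 3·9 = 27 ≡ 1, so λ ≡ 10.
  x = λ² - 2 - 5 = 100 - 7 ≡ 2; y = λ·(2 - 2) - 10 ≡ 3. → (2, 3)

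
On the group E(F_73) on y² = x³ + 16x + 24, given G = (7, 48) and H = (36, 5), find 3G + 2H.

(18, 42)

First 3G:
Repeated addition: build up to 3G.
2G: tangent at (7, 48): λ = (3·7² + 16)/(2·48) ≡ 17/23. 23⁻¹ ≡ 54 (mod 73), so λ ≡ 17·54 ≡ 42.
  x = λ² - 7 - 7 = 1764 - 14 ≡ 71; y = λ·(7 - 71) - 48 ≡ 38. → (71, 38)
3G: (71, 38) + (7, 48). λ = (48 - 38)/(7 - 71) ≡ 10/9 mod 73. 9⁻¹ ≡ 65 (mod 73), so λ ≡ 66.
  x = λ² - 71 - 7 = 4356 - 78 ≡ 44; y = λ·(71 - 44) - 38 ≡ 65. → (44, 65)
3G = (44, 65).
Next 2H:
Repeated addition: build up to 2H.
2H: tangent at (36, 5): λ = (3·36² + 16)/(2·5) ≡ 35/10. 10⁻¹ ≡ 22 (mod 73), so λ ≡ 35·22 ≡ 40.
  x = λ² - 36 - 36 = 1600 - 72 ≡ 68; y = λ·(36 - 68) - 5 ≡ 29. → (68, 29)
2H = (68, 29).
Finally 3G + 2H:
(44, 65) + (68, 29). λ = (29 - 65)/(68 - 44) ≡ 37/24 mod 73. 24⁻¹ ≡ 70 (mod 73) since 24·70 = 1680 ≡ 1, so λ ≡ 35.
  x = λ² - 44 - 68 = 1225 - 112 ≡ 18; y = λ·(44 - 18) - 65 ≡ 42. → (18, 42)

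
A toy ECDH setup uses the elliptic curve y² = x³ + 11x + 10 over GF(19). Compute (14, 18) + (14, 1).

The two points share x = 14 and their y-coordinates satisfy 18 + 1 ≡ 0 (mod 19), so they are inverses. Their sum is O.

O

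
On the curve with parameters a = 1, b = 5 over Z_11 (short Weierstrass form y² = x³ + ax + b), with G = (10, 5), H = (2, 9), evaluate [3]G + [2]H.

First 3G:
Repeated addition: build up to 3G.
2G: tangent at (10, 5): λ = (3·10² + 1)/(2·5) ≡ 4/10. 10⁻¹ ≡ 10 (mod 11) since 10·10 = 100 ≡ 1, so λ ≡ 4·10 ≡ 7.
  x = λ² - 10 - 10 = 49 - 20 ≡ 7; y = λ·(10 - 7) - 5 ≡ 5. → (7, 5)
3G: (7, 5) + (10, 5). λ = (5 - 5)/(10 - 7) ≡ 0/3 mod 11. 3⁻¹ ≡ 4 (mod 11) since 3·4 = 12 ≡ 1, so λ ≡ 0.
  x = λ² - 7 - 10 = 0 - 17 ≡ 5; y = λ·(7 - 5) - 5 ≡ 6. → (5, 6)
3G = (5, 6).
Next 2H:
Repeated addition: build up to 2H.
2H: tangent at (2, 9): λ = (3·2² + 1)/(2·9) ≡ 2/7. 7⁻¹ ≡ 8 (mod 11), so λ ≡ 2·8 ≡ 5.
  x = λ² - 2 - 2 = 25 - 4 ≡ 10; y = λ·(2 - 10) - 9 ≡ 6. → (10, 6)
2H = (10, 6).
Finally 3G + 2H:
(5, 6) + (10, 6). λ = (6 - 6)/(10 - 5) ≡ 0/5 mod 11. 5⁻¹ ≡ 9 (mod 11), so λ ≡ 0.
  x = λ² - 5 - 10 = 0 - 15 ≡ 7; y = λ·(5 - 7) - 6 ≡ 5. → (7, 5)

(7, 5)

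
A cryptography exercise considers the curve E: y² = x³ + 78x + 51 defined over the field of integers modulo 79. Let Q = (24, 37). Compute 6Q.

Repeated addition: build up to 6Q.
2Q: tangent at (24, 37): λ = (3·24² + 78)/(2·37) ≡ 68/74. 74⁻¹ ≡ 63 (mod 79) since 74·63 = 4662 ≡ 1, so λ ≡ 68·63 ≡ 18.
  x = λ² - 24 - 24 = 324 - 48 ≡ 39; y = λ·(24 - 39) - 37 ≡ 9. → (39, 9)
3Q: (39, 9) + (24, 37). λ = (37 - 9)/(24 - 39) ≡ 28/64 mod 79. 64⁻¹ ≡ 21 (mod 79) since 64·21 = 1344 ≡ 1, so λ ≡ 35.
  x = λ² - 39 - 24 = 1225 - 63 ≡ 56; y = λ·(39 - 56) - 9 ≡ 28. → (56, 28)
4Q: (56, 28) + (24, 37). λ = (37 - 28)/(24 - 56) ≡ 9/47 mod 79. 47⁻¹ ≡ 37 (mod 79), so λ ≡ 17.
  x = λ² - 56 - 24 = 289 - 80 ≡ 51; y = λ·(56 - 51) - 28 ≡ 57. → (51, 57)
5Q: (51, 57) + (24, 37). λ = (37 - 57)/(24 - 51) ≡ 59/52 mod 79. 52⁻¹ ≡ 38 (mod 79), so λ ≡ 30.
  x = λ² - 51 - 24 = 900 - 75 ≡ 35; y = λ·(51 - 35) - 57 ≡ 28. → (35, 28)
6Q: (35, 28) + (24, 37). λ = (37 - 28)/(24 - 35) ≡ 9/68 mod 79. 68⁻¹ ≡ 43 (mod 79) since 68·43 = 2924 ≡ 1, so λ ≡ 71.
  x = λ² - 35 - 24 = 5041 - 59 ≡ 5; y = λ·(35 - 5) - 28 ≡ 48. → (5, 48)

(5, 48)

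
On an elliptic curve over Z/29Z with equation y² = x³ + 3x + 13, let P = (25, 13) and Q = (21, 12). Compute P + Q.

(25, 13) + (21, 12). λ = (12 - 13)/(21 - 25) ≡ 28/25 mod 29. 25⁻¹ ≡ 7 (mod 29), so λ ≡ 22.
  x = λ² - 25 - 21 = 484 - 46 ≡ 3; y = λ·(25 - 3) - 13 ≡ 7. → (3, 7)

(3, 7)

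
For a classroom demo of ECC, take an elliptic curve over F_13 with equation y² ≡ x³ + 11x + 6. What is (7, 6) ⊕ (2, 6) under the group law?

(7, 6) + (2, 6). λ = (6 - 6)/(2 - 7) ≡ 0/8 mod 13. 8⁻¹ ≡ 5 (mod 13), so λ ≡ 0.
  x = λ² - 7 - 2 = 0 - 9 ≡ 4; y = λ·(7 - 4) - 6 ≡ 7. → (4, 7)

(4, 7)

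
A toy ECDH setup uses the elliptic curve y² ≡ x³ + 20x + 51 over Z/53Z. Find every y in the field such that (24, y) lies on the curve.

none

x³ + 20x + 51 = 14355 ≡ 45 (mod 53).
45 is a non-residue mod 53; no y exists.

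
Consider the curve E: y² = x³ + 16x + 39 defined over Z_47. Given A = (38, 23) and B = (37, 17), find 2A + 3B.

(21, 1)

First 2A:
Repeated addition: build up to 2A.
2A: tangent at (38, 23): λ = (3·38² + 16)/(2·23) ≡ 24/46. 46⁻¹ ≡ 46 (mod 47), so λ ≡ 24·46 ≡ 23.
  x = λ² - 38 - 38 = 529 - 76 ≡ 30; y = λ·(38 - 30) - 23 ≡ 20. → (30, 20)
2A = (30, 20).
Next 3B:
Repeated addition: build up to 3B.
2B: tangent at (37, 17): λ = (3·37² + 16)/(2·17) ≡ 34/34. 34⁻¹ ≡ 18 (mod 47), so λ ≡ 34·18 ≡ 1.
  x = λ² - 37 - 37 = 1 - 74 ≡ 21; y = λ·(37 - 21) - 17 ≡ 46. → (21, 46)
3B: (21, 46) + (37, 17). λ = (17 - 46)/(37 - 21) ≡ 18/16 mod 47. 16⁻¹ ≡ 3 (mod 47) since 16·3 = 48 ≡ 1, so λ ≡ 7.
  x = λ² - 21 - 37 = 49 - 58 ≡ 38; y = λ·(21 - 38) - 46 ≡ 23. → (38, 23)
3B = (38, 23).
Finally 2A + 3B:
(30, 20) + (38, 23). λ = (23 - 20)/(38 - 30) ≡ 3/8 mod 47. 8⁻¹ ≡ 6 (mod 47) since 8·6 = 48 ≡ 1, so λ ≡ 18.
  x = λ² - 30 - 38 = 324 - 68 ≡ 21; y = λ·(30 - 21) - 20 ≡ 1. → (21, 1)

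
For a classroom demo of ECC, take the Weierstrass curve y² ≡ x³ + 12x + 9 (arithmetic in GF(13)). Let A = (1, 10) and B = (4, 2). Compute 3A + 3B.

(12, 10)

First 3A:
Repeated addition: build up to 3A.
2A: tangent at (1, 10): λ = (3·1² + 12)/(2·10) ≡ 2/7. 7⁻¹ ≡ 2 (mod 13), so λ ≡ 2·2 ≡ 4.
  x = λ² - 1 - 1 = 16 - 2 ≡ 1; y = λ·(1 - 1) - 10 ≡ 3. → (1, 3)
3A: (1, 3) + (1, 10): same x and y₁ ≡ -y₂, so the sum is O.
3A = O.
Next 3B:
Repeated addition: build up to 3B.
2B: tangent at (4, 2): λ = (3·4² + 12)/(2·2) ≡ 8/4. 4⁻¹ ≡ 10 (mod 13), so λ ≡ 8·10 ≡ 2.
  x = λ² - 4 - 4 = 4 - 8 ≡ 9; y = λ·(4 - 9) - 2 ≡ 1. → (9, 1)
3B: (9, 1) + (4, 2). λ = (2 - 1)/(4 - 9) ≡ 1/8 mod 13. 8⁻¹ ≡ 5 (mod 13), so λ ≡ 5.
  x = λ² - 9 - 4 = 25 - 13 ≡ 12; y = λ·(9 - 12) - 1 ≡ 10. → (12, 10)
3B = (12, 10).
Finally 3A + 3B:
O + (12, 10) = (12, 10) (identity).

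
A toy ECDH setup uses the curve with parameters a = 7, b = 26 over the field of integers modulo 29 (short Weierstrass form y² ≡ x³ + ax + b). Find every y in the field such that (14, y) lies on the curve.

none

x³ + 7x + 26 = 2868 ≡ 26 (mod 29).
26 is a non-residue mod 29; no y exists.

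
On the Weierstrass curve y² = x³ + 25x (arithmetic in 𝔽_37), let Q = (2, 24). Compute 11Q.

Repeated addition: build up to 11Q.
2Q: tangent at (2, 24): λ = (3·2² + 25)/(2·24) ≡ 0/11. 11⁻¹ ≡ 27 (mod 37) since 11·27 = 297 ≡ 1, so λ ≡ 0·27 ≡ 0.
  x = λ² - 2 - 2 = 0 - 4 ≡ 33; y = λ·(2 - 33) - 24 ≡ 13. → (33, 13)
3Q: (33, 13) + (2, 24). λ = (24 - 13)/(2 - 33) ≡ 11/6 mod 37. 6⁻¹ ≡ 31 (mod 37), so λ ≡ 8.
  x = λ² - 33 - 2 = 64 - 35 ≡ 29; y = λ·(33 - 29) - 13 ≡ 19. → (29, 19)
4Q: (29, 19) + (2, 24). λ = (24 - 19)/(2 - 29) ≡ 5/10 mod 37. 10⁻¹ ≡ 26 (mod 37), so λ ≡ 19.
  x = λ² - 29 - 2 = 361 - 31 ≡ 34; y = λ·(29 - 34) - 19 ≡ 34. → (34, 34)
5Q: (34, 34) + (2, 24). λ = (24 - 34)/(2 - 34) ≡ 27/5 mod 37. 5⁻¹ ≡ 15 (mod 37), so λ ≡ 35.
  x = λ² - 34 - 2 = 1225 - 36 ≡ 5; y = λ·(34 - 5) - 34 ≡ 19. → (5, 19)
6Q: (5, 19) + (2, 24). λ = (24 - 19)/(2 - 5) ≡ 5/34 mod 37. 34⁻¹ ≡ 12 (mod 37), so λ ≡ 23.
  x = λ² - 5 - 2 = 529 - 7 ≡ 4; y = λ·(5 - 4) - 19 ≡ 4. → (4, 4)
7Q: (4, 4) + (2, 24). λ = (24 - 4)/(2 - 4) ≡ 20/35 mod 37. 35⁻¹ ≡ 18 (mod 37), so λ ≡ 27.
  x = λ² - 4 - 2 = 729 - 6 ≡ 20; y = λ·(4 - 20) - 4 ≡ 8. → (20, 8)
8Q: (20, 8) + (2, 24). λ = (24 - 8)/(2 - 20) ≡ 16/19 mod 37. 19⁻¹ ≡ 2 (mod 37), so λ ≡ 32.
  x = λ² - 20 - 2 = 1024 - 22 ≡ 3; y = λ·(20 - 3) - 8 ≡ 18. → (3, 18)
9Q: (3, 18) + (2, 24). λ = (24 - 18)/(2 - 3) ≡ 6/36 mod 37. 36⁻¹ ≡ 36 (mod 37), so λ ≡ 31.
  x = λ² - 3 - 2 = 961 - 5 ≡ 31; y = λ·(3 - 31) - 18 ≡ 2. → (31, 2)
10Q: (31, 2) + (2, 24). λ = (24 - 2)/(2 - 31) ≡ 22/8 mod 37. 8⁻¹ ≡ 14 (mod 37), so λ ≡ 12.
  x = λ² - 31 - 2 = 144 - 33 ≡ 0; y = λ·(31 - 0) - 2 ≡ 0. → (0, 0)
11Q: (0, 0) + (2, 24). λ = (24 - 0)/(2 - 0) ≡ 24/2 mod 37. 2⁻¹ ≡ 19 (mod 37), so λ ≡ 12.
  x = λ² - 0 - 2 = 144 - 2 ≡ 31; y = λ·(0 - 31) - 0 ≡ 35. → (31, 35)

(31, 35)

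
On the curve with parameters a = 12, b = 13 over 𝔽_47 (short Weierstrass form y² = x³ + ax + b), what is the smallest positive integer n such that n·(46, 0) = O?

2

2P: (46, 0) + (46, 0): same x and y₁ ≡ -y₂, so the sum is O.
2P = O, so the order is 2.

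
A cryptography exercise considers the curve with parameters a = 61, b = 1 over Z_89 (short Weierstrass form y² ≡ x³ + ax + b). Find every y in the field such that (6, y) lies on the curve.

x³ + 61x + 1 = 583 ≡ 49 (mod 89).
Square roots of 49 mod 89: 7 and 82 (since 7² = 49 ≡ 49).

7, 82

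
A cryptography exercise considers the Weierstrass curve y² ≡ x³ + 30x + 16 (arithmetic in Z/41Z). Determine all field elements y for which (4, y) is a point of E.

x³ + 30x + 16 = 200 ≡ 36 (mod 41).
Square roots of 36 mod 41: 6 and 35 (since 6² = 36 ≡ 36).

6, 35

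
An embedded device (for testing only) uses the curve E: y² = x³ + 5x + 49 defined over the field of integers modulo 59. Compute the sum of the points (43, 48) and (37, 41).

(41, 33)

(43, 48) + (37, 41). λ = (41 - 48)/(37 - 43) ≡ 52/53 mod 59. 53⁻¹ ≡ 49 (mod 59) since 53·49 = 2597 ≡ 1, so λ ≡ 11.
  x = λ² - 43 - 37 = 121 - 80 ≡ 41; y = λ·(43 - 41) - 48 ≡ 33. → (41, 33)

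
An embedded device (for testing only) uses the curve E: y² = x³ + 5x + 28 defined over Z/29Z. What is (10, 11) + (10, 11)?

(13, 12)

tangent at (10, 11): λ = (3·10² + 5)/(2·11) ≡ 15/22. 22⁻¹ ≡ 4 (mod 29), so λ ≡ 15·4 ≡ 2.
  x = λ² - 10 - 10 = 4 - 20 ≡ 13; y = λ·(10 - 13) - 11 ≡ 12. → (13, 12)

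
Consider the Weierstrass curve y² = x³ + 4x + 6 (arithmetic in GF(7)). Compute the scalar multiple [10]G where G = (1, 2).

Repeated addition: build up to 10G.
2G: tangent at (1, 2): λ = (3·1² + 4)/(2·2) ≡ 0/4. 4⁻¹ ≡ 2 (mod 7), so λ ≡ 0·2 ≡ 0.
  x = λ² - 1 - 1 = 0 - 2 ≡ 5; y = λ·(1 - 5) - 2 ≡ 5. → (5, 5)
3G: (5, 5) + (1, 2). λ = (2 - 5)/(1 - 5) ≡ 4/3 mod 7. 3⁻¹ ≡ 5 (mod 7) since 3·5 = 15 ≡ 1, so λ ≡ 6.
  x = λ² - 5 - 1 = 36 - 6 ≡ 2; y = λ·(5 - 2) - 5 ≡ 6. → (2, 6)
4G: (2, 6) + (1, 2). λ = (2 - 6)/(1 - 2) ≡ 3/6 mod 7. 6⁻¹ ≡ 6 (mod 7), so λ ≡ 4.
  x = λ² - 2 - 1 = 16 - 3 ≡ 6; y = λ·(2 - 6) - 6 ≡ 6. → (6, 6)
5G: (6, 6) + (1, 2). λ = (2 - 6)/(1 - 6) ≡ 3/2 mod 7. 2⁻¹ ≡ 4 (mod 7), so λ ≡ 5.
  x = λ² - 6 - 1 = 25 - 7 ≡ 4; y = λ·(6 - 4) - 6 ≡ 4. → (4, 4)
6G: (4, 4) + (1, 2). λ = (2 - 4)/(1 - 4) ≡ 5/4 mod 7. 4⁻¹ ≡ 2 (mod 7), so λ ≡ 3.
  x = λ² - 4 - 1 = 9 - 5 ≡ 4; y = λ·(4 - 4) - 4 ≡ 3. → (4, 3)
7G: (4, 3) + (1, 2). λ = (2 - 3)/(1 - 4) ≡ 6/4 mod 7. 4⁻¹ ≡ 2 (mod 7), so λ ≡ 5.
  x = λ² - 4 - 1 = 25 - 5 ≡ 6; y = λ·(4 - 6) - 3 ≡ 1. → (6, 1)
8G: (6, 1) + (1, 2). λ = (2 - 1)/(1 - 6) ≡ 1/2 mod 7. 2⁻¹ ≡ 4 (mod 7) since 2·4 = 8 ≡ 1, so λ ≡ 4.
  x = λ² - 6 - 1 = 16 - 7 ≡ 2; y = λ·(6 - 2) - 1 ≡ 1. → (2, 1)
9G: (2, 1) + (1, 2). λ = (2 - 1)/(1 - 2) ≡ 1/6 mod 7. 6⁻¹ ≡ 6 (mod 7) since 6·6 = 36 ≡ 1, so λ ≡ 6.
  x = λ² - 2 - 1 = 36 - 3 ≡ 5; y = λ·(2 - 5) - 1 ≡ 2. → (5, 2)
10G: (5, 2) + (1, 2). λ = (2 - 2)/(1 - 5) ≡ 0/3 mod 7. 3⁻¹ ≡ 5 (mod 7), so λ ≡ 0.
  x = λ² - 5 - 1 = 0 - 6 ≡ 1; y = λ·(5 - 1) - 2 ≡ 5. → (1, 5)

(1, 5)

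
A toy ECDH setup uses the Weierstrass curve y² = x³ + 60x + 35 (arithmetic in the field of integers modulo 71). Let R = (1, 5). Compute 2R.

(10, 59)

tangent at (1, 5): λ = (3·1² + 60)/(2·5) ≡ 63/10. 10⁻¹ ≡ 64 (mod 71), so λ ≡ 63·64 ≡ 56.
  x = λ² - 1 - 1 = 3136 - 2 ≡ 10; y = λ·(1 - 10) - 5 ≡ 59. → (10, 59)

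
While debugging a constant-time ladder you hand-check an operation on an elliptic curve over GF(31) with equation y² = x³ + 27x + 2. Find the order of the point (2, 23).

2P: tangent at (2, 23): λ = (3·2² + 27)/(2·23) ≡ 8/15. 15⁻¹ ≡ 29 (mod 31), so λ ≡ 8·29 ≡ 15.
  x = λ² - 2 - 2 = 225 - 4 ≡ 4; y = λ·(2 - 4) - 23 ≡ 9. → (4, 9)
3P: (4, 9) + (2, 23). λ = (23 - 9)/(2 - 4) ≡ 14/29 mod 31. 29⁻¹ ≡ 15 (mod 31), so λ ≡ 24.
  x = λ² - 4 - 2 = 576 - 6 ≡ 12; y = λ·(4 - 12) - 9 ≡ 16. → (12, 16)
4P: (12, 16) + (2, 23). λ = (23 - 16)/(2 - 12) ≡ 7/21 mod 31. 21⁻¹ ≡ 3 (mod 31) since 21·3 = 63 ≡ 1, so λ ≡ 21.
  x = λ² - 12 - 2 = 441 - 14 ≡ 24; y = λ·(12 - 24) - 16 ≡ 11. → (24, 11)
5P: (24, 11) + (2, 23). λ = (23 - 11)/(2 - 24) ≡ 12/9 mod 31. 9⁻¹ ≡ 7 (mod 31), so λ ≡ 22.
  x = λ² - 24 - 2 = 484 - 26 ≡ 24; y = λ·(24 - 24) - 11 ≡ 20. → (24, 20)
6P: (24, 20) + (2, 23). λ = (23 - 20)/(2 - 24) ≡ 3/9 mod 31. 9⁻¹ ≡ 7 (mod 31), so λ ≡ 21.
  x = λ² - 24 - 2 = 441 - 26 ≡ 12; y = λ·(24 - 12) - 20 ≡ 15. → (12, 15)
7P: (12, 15) + (2, 23). λ = (23 - 15)/(2 - 12) ≡ 8/21 mod 31. 21⁻¹ ≡ 3 (mod 31), so λ ≡ 24.
  x = λ² - 12 - 2 = 576 - 14 ≡ 4; y = λ·(12 - 4) - 15 ≡ 22. → (4, 22)
8P: (4, 22) + (2, 23). λ = (23 - 22)/(2 - 4) ≡ 1/29 mod 31. 29⁻¹ ≡ 15 (mod 31), so λ ≡ 15.
  x = λ² - 4 - 2 = 225 - 6 ≡ 2; y = λ·(4 - 2) - 22 ≡ 8. → (2, 8)
9P: (2, 8) + (2, 23): same x and y₁ ≡ -y₂, so the sum is 𝒪.
9P = 𝒪, so the order is 9.

9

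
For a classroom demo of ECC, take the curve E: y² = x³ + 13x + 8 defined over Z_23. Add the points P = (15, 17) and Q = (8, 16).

(15, 17) + (8, 16). λ = (16 - 17)/(8 - 15) ≡ 22/16 mod 23. 16⁻¹ ≡ 13 (mod 23) since 16·13 = 208 ≡ 1, so λ ≡ 10.
  x = λ² - 15 - 8 = 100 - 23 ≡ 8; y = λ·(15 - 8) - 17 ≡ 7. → (8, 7)

(8, 7)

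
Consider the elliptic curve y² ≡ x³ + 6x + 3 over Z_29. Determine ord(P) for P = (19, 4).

9

2P: tangent at (19, 4): λ = (3·19² + 6)/(2·4) ≡ 16/8. 8⁻¹ ≡ 11 (mod 29), so λ ≡ 16·11 ≡ 2.
  x = λ² - 19 - 19 = 4 - 38 ≡ 24; y = λ·(19 - 24) - 4 ≡ 15. → (24, 15)
3P: (24, 15) + (19, 4). λ = (4 - 15)/(19 - 24) ≡ 18/24 mod 29. 24⁻¹ ≡ 23 (mod 29), so λ ≡ 8.
  x = λ² - 24 - 19 = 64 - 43 ≡ 21; y = λ·(24 - 21) - 15 ≡ 9. → (21, 9)
4P: (21, 9) + (19, 4). λ = (4 - 9)/(19 - 21) ≡ 24/27 mod 29. 27⁻¹ ≡ 14 (mod 29), so λ ≡ 17.
  x = λ² - 21 - 19 = 289 - 40 ≡ 17; y = λ·(21 - 17) - 9 ≡ 1. → (17, 1)
5P: (17, 1) + (19, 4). λ = (4 - 1)/(19 - 17) ≡ 3/2 mod 29. 2⁻¹ ≡ 15 (mod 29) since 2·15 = 30 ≡ 1, so λ ≡ 16.
  x = λ² - 17 - 19 = 256 - 36 ≡ 17; y = λ·(17 - 17) - 1 ≡ 28. → (17, 28)
6P: (17, 28) + (19, 4). λ = (4 - 28)/(19 - 17) ≡ 5/2 mod 29. 2⁻¹ ≡ 15 (mod 29), so λ ≡ 17.
  x = λ² - 17 - 19 = 289 - 36 ≡ 21; y = λ·(17 - 21) - 28 ≡ 20. → (21, 20)
7P: (21, 20) + (19, 4). λ = (4 - 20)/(19 - 21) ≡ 13/27 mod 29. 27⁻¹ ≡ 14 (mod 29) since 27·14 = 378 ≡ 1, so λ ≡ 8.
  x = λ² - 21 - 19 = 64 - 40 ≡ 24; y = λ·(21 - 24) - 20 ≡ 14. → (24, 14)
8P: (24, 14) + (19, 4). λ = (4 - 14)/(19 - 24) ≡ 19/24 mod 29. 24⁻¹ ≡ 23 (mod 29), so λ ≡ 2.
  x = λ² - 24 - 19 = 4 - 43 ≡ 19; y = λ·(24 - 19) - 14 ≡ 25. → (19, 25)
9P: (19, 25) + (19, 4): same x and y₁ ≡ -y₂, so the sum is O.
9P = O, so the order is 9.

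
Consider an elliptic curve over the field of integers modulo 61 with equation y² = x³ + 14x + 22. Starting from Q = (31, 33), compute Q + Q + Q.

Repeated addition: build up to 3Q.
2Q: tangent at (31, 33): λ = (3·31² + 14)/(2·33) ≡ 30/5. 5⁻¹ ≡ 49 (mod 61), so λ ≡ 30·49 ≡ 6.
  x = λ² - 31 - 31 = 36 - 62 ≡ 35; y = λ·(31 - 35) - 33 ≡ 4. → (35, 4)
3Q: (35, 4) + (31, 33). λ = (33 - 4)/(31 - 35) ≡ 29/57 mod 61. 57⁻¹ ≡ 15 (mod 61), so λ ≡ 8.
  x = λ² - 35 - 31 = 64 - 66 ≡ 59; y = λ·(35 - 59) - 4 ≡ 48. → (59, 48)

(59, 48)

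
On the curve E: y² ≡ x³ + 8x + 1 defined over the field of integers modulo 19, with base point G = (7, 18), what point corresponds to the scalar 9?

(12, 1)

Double-and-add on 9 = (1001)₂. Start with G = (7, 18) for the leading 1-bit.
double: tangent at (7, 18): λ = (3·7² + 8)/(2·18) ≡ 3/17. 17⁻¹ ≡ 9 (mod 19) since 17·9 = 153 ≡ 1, so λ ≡ 3·9 ≡ 8.
  x = λ² - 7 - 7 = 64 - 14 ≡ 12; y = λ·(7 - 12) - 18 ≡ 18. → (12, 18)
double: tangent at (12, 18): λ = (3·12² + 8)/(2·18) ≡ 3/17. 17⁻¹ ≡ 9 (mod 19), so λ ≡ 3·9 ≡ 8.
  x = λ² - 12 - 12 = 64 - 24 ≡ 2; y = λ·(12 - 2) - 18 ≡ 5. → (2, 5)
double: tangent at (2, 5): λ = (3·2² + 8)/(2·5) ≡ 1/10. 10⁻¹ ≡ 2 (mod 19) since 10·2 = 20 ≡ 1, so λ ≡ 1·2 ≡ 2.
  x = λ² - 2 - 2 = 4 - 4 ≡ 0; y = λ·(2 - 0) - 5 ≡ 18. → (0, 18)
add G: (0, 18) + (7, 18). λ = (18 - 18)/(7 - 0) ≡ 0/7 mod 19. 7⁻¹ ≡ 11 (mod 19) since 7·11 = 77 ≡ 1, so λ ≡ 0.
  x = λ² - 0 - 7 = 0 - 7 ≡ 12; y = λ·(0 - 12) - 18 ≡ 1. → (12, 1)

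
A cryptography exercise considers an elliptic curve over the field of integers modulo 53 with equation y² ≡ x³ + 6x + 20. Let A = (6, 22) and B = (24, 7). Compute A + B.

(6, 22) + (24, 7). λ = (7 - 22)/(24 - 6) ≡ 38/18 mod 53. 18⁻¹ ≡ 3 (mod 53) since 18·3 = 54 ≡ 1, so λ ≡ 8.
  x = λ² - 6 - 24 = 64 - 30 ≡ 34; y = λ·(6 - 34) - 22 ≡ 19. → (34, 19)

(34, 19)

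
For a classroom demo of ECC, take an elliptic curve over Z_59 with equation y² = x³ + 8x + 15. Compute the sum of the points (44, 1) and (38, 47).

(44, 1) + (38, 47). λ = (47 - 1)/(38 - 44) ≡ 46/53 mod 59. 53⁻¹ ≡ 49 (mod 59) since 53·49 = 2597 ≡ 1, so λ ≡ 12.
  x = λ² - 44 - 38 = 144 - 82 ≡ 3; y = λ·(44 - 3) - 1 ≡ 19. → (3, 19)

(3, 19)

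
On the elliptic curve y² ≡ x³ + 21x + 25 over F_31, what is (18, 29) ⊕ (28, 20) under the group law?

(18, 29) + (28, 20). λ = (20 - 29)/(28 - 18) ≡ 22/10 mod 31. 10⁻¹ ≡ 28 (mod 31), so λ ≡ 27.
  x = λ² - 18 - 28 = 729 - 46 ≡ 1; y = λ·(18 - 1) - 29 ≡ 27. → (1, 27)

(1, 27)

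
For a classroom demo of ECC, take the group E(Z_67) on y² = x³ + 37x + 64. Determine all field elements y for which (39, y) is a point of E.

x³ + 37x + 64 = 60826 ≡ 57 (mod 67).
57 is a non-residue mod 67; no y exists.

none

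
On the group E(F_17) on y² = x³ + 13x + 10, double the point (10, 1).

tangent at (10, 1): λ = (3·10² + 13)/(2·1) ≡ 7/2. 2⁻¹ ≡ 9 (mod 17) since 2·9 = 18 ≡ 1, so λ ≡ 7·9 ≡ 12.
  x = λ² - 10 - 10 = 144 - 20 ≡ 5; y = λ·(10 - 5) - 1 ≡ 8. → (5, 8)

(5, 8)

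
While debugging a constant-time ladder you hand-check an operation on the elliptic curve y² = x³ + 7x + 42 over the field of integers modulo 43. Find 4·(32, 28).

(31, 37)

Write Q = (32, 28).
Double-and-add on 4 = (100)₂. Start with Q = (32, 28) for the leading 1-bit.
double: tangent at (32, 28): λ = (3·32² + 7)/(2·28) ≡ 26/13. 13⁻¹ ≡ 10 (mod 43) since 13·10 = 130 ≡ 1, so λ ≡ 26·10 ≡ 2.
  x = λ² - 32 - 32 = 4 - 64 ≡ 26; y = λ·(32 - 26) - 28 ≡ 27. → (26, 27)
double: tangent at (26, 27): λ = (3·26² + 7)/(2·27) ≡ 14/11. 11⁻¹ ≡ 4 (mod 43), so λ ≡ 14·4 ≡ 13.
  x = λ² - 26 - 26 = 169 - 52 ≡ 31; y = λ·(26 - 31) - 27 ≡ 37. → (31, 37)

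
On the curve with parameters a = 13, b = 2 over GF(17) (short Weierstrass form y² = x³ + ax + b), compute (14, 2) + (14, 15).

The two points share x = 14 and their y-coordinates satisfy 2 + 15 ≡ 0 (mod 17), so they are inverses. Their sum is 𝒪.

O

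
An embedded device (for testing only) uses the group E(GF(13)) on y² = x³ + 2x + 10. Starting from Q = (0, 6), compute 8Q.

(0, 7)

Double-and-add on 8 = (1000)₂. Start with Q = (0, 6) for the leading 1-bit.
double: tangent at (0, 6): λ = (3·0² + 2)/(2·6) ≡ 2/12. 12⁻¹ ≡ 12 (mod 13) since 12·12 = 144 ≡ 1, so λ ≡ 2·12 ≡ 11.
  x = λ² - 0 - 0 = 121 - 0 ≡ 4; y = λ·(0 - 4) - 6 ≡ 2. → (4, 2)
double: tangent at (4, 2): λ = (3·4² + 2)/(2·2) ≡ 11/4. 4⁻¹ ≡ 10 (mod 13) since 4·10 = 40 ≡ 1, so λ ≡ 11·10 ≡ 6.
  x = λ² - 4 - 4 = 36 - 8 ≡ 2; y = λ·(4 - 2) - 2 ≡ 10. → (2, 10)
double: tangent at (2, 10): λ = (3·2² + 2)/(2·10) ≡ 1/7. 7⁻¹ ≡ 2 (mod 13) since 7·2 = 14 ≡ 1, so λ ≡ 1·2 ≡ 2.
  x = λ² - 2 - 2 = 4 - 4 ≡ 0; y = λ·(2 - 0) - 10 ≡ 7. → (0, 7)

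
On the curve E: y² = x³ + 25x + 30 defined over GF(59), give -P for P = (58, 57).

-(58, 57) = (58, -57 mod 59) = (58, 2).

(58, 2)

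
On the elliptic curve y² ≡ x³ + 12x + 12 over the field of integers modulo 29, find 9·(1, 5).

Write Q = (1, 5).
Repeated addition: build up to 9Q.
2Q: tangent at (1, 5): λ = (3·1² + 12)/(2·5) ≡ 15/10. 10⁻¹ ≡ 3 (mod 29), so λ ≡ 15·3 ≡ 16.
  x = λ² - 1 - 1 = 256 - 2 ≡ 22; y = λ·(1 - 22) - 5 ≡ 7. → (22, 7)
3Q: (22, 7) + (1, 5). λ = (5 - 7)/(1 - 22) ≡ 27/8 mod 29. 8⁻¹ ≡ 11 (mod 29), so λ ≡ 7.
  x = λ² - 22 - 1 = 49 - 23 ≡ 26; y = λ·(22 - 26) - 7 ≡ 23. → (26, 23)
4Q: (26, 23) + (1, 5). λ = (5 - 23)/(1 - 26) ≡ 11/4 mod 29. 4⁻¹ ≡ 22 (mod 29), so λ ≡ 10.
  x = λ² - 26 - 1 = 100 - 27 ≡ 15; y = λ·(26 - 15) - 23 ≡ 0. → (15, 0)
5Q: (15, 0) + (1, 5). λ = (5 - 0)/(1 - 15) ≡ 5/15 mod 29. 15⁻¹ ≡ 2 (mod 29), so λ ≡ 10.
  x = λ² - 15 - 1 = 100 - 16 ≡ 26; y = λ·(15 - 26) - 0 ≡ 6. → (26, 6)
6Q: (26, 6) + (1, 5). λ = (5 - 6)/(1 - 26) ≡ 28/4 mod 29. 4⁻¹ ≡ 22 (mod 29), so λ ≡ 7.
  x = λ² - 26 - 1 = 49 - 27 ≡ 22; y = λ·(26 - 22) - 6 ≡ 22. → (22, 22)
7Q: (22, 22) + (1, 5). λ = (5 - 22)/(1 - 22) ≡ 12/8 mod 29. 8⁻¹ ≡ 11 (mod 29), so λ ≡ 16.
  x = λ² - 22 - 1 = 256 - 23 ≡ 1; y = λ·(22 - 1) - 22 ≡ 24. → (1, 24)
8Q: (1, 24) + (1, 5): same x and y₁ ≡ -y₂, so the sum is the point at infinity.
9Q: the point at infinity + (1, 5) = (1, 5) (identity).

(1, 5)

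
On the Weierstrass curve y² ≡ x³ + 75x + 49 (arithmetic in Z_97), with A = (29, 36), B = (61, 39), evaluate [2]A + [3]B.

(94, 31)

First 2A:
Repeated addition: build up to 2A.
2A: tangent at (29, 36): λ = (3·29² + 75)/(2·36) ≡ 76/72. 72⁻¹ ≡ 31 (mod 97), so λ ≡ 76·31 ≡ 28.
  x = λ² - 29 - 29 = 784 - 58 ≡ 47; y = λ·(29 - 47) - 36 ≡ 42. → (47, 42)
2A = (47, 42).
Next 3B:
Repeated addition: build up to 3B.
2B: tangent at (61, 39): λ = (3·61² + 75)/(2·39) ≡ 83/78. 78⁻¹ ≡ 51 (mod 97), so λ ≡ 83·51 ≡ 62.
  x = λ² - 61 - 61 = 3844 - 122 ≡ 36; y = λ·(61 - 36) - 39 ≡ 56. → (36, 56)
3B: (36, 56) + (61, 39). λ = (39 - 56)/(61 - 36) ≡ 80/25 mod 97. 25⁻¹ ≡ 66 (mod 97), so λ ≡ 42.
  x = λ² - 36 - 61 = 1764 - 97 ≡ 18; y = λ·(36 - 18) - 56 ≡ 21. → (18, 21)
3B = (18, 21).
Finally 2A + 3B:
(47, 42) + (18, 21). λ = (21 - 42)/(18 - 47) ≡ 76/68 mod 97. 68⁻¹ ≡ 10 (mod 97), so λ ≡ 81.
  x = λ² - 47 - 18 = 6561 - 65 ≡ 94; y = λ·(47 - 94) - 42 ≡ 31. → (94, 31)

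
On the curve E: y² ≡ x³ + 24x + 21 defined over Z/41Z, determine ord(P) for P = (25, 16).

2P: tangent at (25, 16): λ = (3·25² + 24)/(2·16) ≡ 13/32. 32⁻¹ ≡ 9 (mod 41), so λ ≡ 13·9 ≡ 35.
  x = λ² - 25 - 25 = 1225 - 50 ≡ 27; y = λ·(25 - 27) - 16 ≡ 37. → (27, 37)
3P: (27, 37) + (25, 16). λ = (16 - 37)/(25 - 27) ≡ 20/39 mod 41. 39⁻¹ ≡ 20 (mod 41), so λ ≡ 31.
  x = λ² - 27 - 25 = 961 - 52 ≡ 7; y = λ·(27 - 7) - 37 ≡ 9. → (7, 9)
4P: (7, 9) + (25, 16). λ = (16 - 9)/(25 - 7) ≡ 7/18 mod 41. 18⁻¹ ≡ 16 (mod 41), so λ ≡ 30.
  x = λ² - 7 - 25 = 900 - 32 ≡ 7; y = λ·(7 - 7) - 9 ≡ 32. → (7, 32)
5P: (7, 32) + (25, 16). λ = (16 - 32)/(25 - 7) ≡ 25/18 mod 41. 18⁻¹ ≡ 16 (mod 41) since 18·16 = 288 ≡ 1, so λ ≡ 31.
  x = λ² - 7 - 25 = 961 - 32 ≡ 27; y = λ·(7 - 27) - 32 ≡ 4. → (27, 4)
6P: (27, 4) + (25, 16). λ = (16 - 4)/(25 - 27) ≡ 12/39 mod 41. 39⁻¹ ≡ 20 (mod 41), so λ ≡ 35.
  x = λ² - 27 - 25 = 1225 - 52 ≡ 25; y = λ·(27 - 25) - 4 ≡ 25. → (25, 25)
7P: (25, 25) + (25, 16): same x and y₁ ≡ -y₂, so the sum is O.
7P = O, so the order is 7.

7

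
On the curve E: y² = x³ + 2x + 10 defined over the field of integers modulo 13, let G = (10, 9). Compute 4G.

Repeated addition: build up to 4G.
2G: tangent at (10, 9): λ = (3·10² + 2)/(2·9) ≡ 3/5. 5⁻¹ ≡ 8 (mod 13), so λ ≡ 3·8 ≡ 11.
  x = λ² - 10 - 10 = 121 - 20 ≡ 10; y = λ·(10 - 10) - 9 ≡ 4. → (10, 4)
3G: (10, 4) + (10, 9): same x and y₁ ≡ -y₂, so the sum is ∞.
4G: ∞ + (10, 9) = (10, 9) (identity).

(10, 9)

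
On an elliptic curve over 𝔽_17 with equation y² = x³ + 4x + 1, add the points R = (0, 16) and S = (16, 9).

(16, 8)

(0, 16) + (16, 9). λ = (9 - 16)/(16 - 0) ≡ 10/16 mod 17. 16⁻¹ ≡ 16 (mod 17) since 16·16 = 256 ≡ 1, so λ ≡ 7.
  x = λ² - 0 - 16 = 49 - 16 ≡ 16; y = λ·(0 - 16) - 16 ≡ 8. → (16, 8)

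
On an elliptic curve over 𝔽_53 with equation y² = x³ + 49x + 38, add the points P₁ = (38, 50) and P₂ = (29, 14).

(2, 41)

(38, 50) + (29, 14). λ = (14 - 50)/(29 - 38) ≡ 17/44 mod 53. 44⁻¹ ≡ 47 (mod 53), so λ ≡ 4.
  x = λ² - 38 - 29 = 16 - 67 ≡ 2; y = λ·(38 - 2) - 50 ≡ 41. → (2, 41)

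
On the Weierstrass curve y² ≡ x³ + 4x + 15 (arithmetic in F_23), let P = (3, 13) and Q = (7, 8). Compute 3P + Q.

(4, 16)

First 3P:
Repeated addition: build up to 3P.
2P: tangent at (3, 13): λ = (3·3² + 4)/(2·13) ≡ 8/3. 3⁻¹ ≡ 8 (mod 23), so λ ≡ 8·8 ≡ 18.
  x = λ² - 3 - 3 = 324 - 6 ≡ 19; y = λ·(3 - 19) - 13 ≡ 21. → (19, 21)
3P: (19, 21) + (3, 13). λ = (13 - 21)/(3 - 19) ≡ 15/7 mod 23. 7⁻¹ ≡ 10 (mod 23), so λ ≡ 12.
  x = λ² - 19 - 3 = 144 - 22 ≡ 7; y = λ·(19 - 7) - 21 ≡ 8. → (7, 8)
3P = (7, 8).
Finally 3P + Q:
tangent at (7, 8): λ = (3·7² + 4)/(2·8) ≡ 13/16. 16⁻¹ ≡ 13 (mod 23), so λ ≡ 13·13 ≡ 8.
  x = λ² - 7 - 7 = 64 - 14 ≡ 4; y = λ·(7 - 4) - 8 ≡ 16. → (4, 16)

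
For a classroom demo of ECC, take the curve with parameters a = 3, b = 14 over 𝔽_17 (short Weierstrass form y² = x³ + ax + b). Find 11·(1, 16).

(1, 1)

Write P = (1, 16).
Repeated addition: build up to 11P.
2P: tangent at (1, 16): λ = (3·1² + 3)/(2·16) ≡ 6/15. 15⁻¹ ≡ 8 (mod 17) since 15·8 = 120 ≡ 1, so λ ≡ 6·8 ≡ 14.
  x = λ² - 1 - 1 = 196 - 2 ≡ 7; y = λ·(1 - 7) - 16 ≡ 2. → (7, 2)
3P: (7, 2) + (1, 16). λ = (16 - 2)/(1 - 7) ≡ 14/11 mod 17. 11⁻¹ ≡ 14 (mod 17), so λ ≡ 9.
  x = λ² - 7 - 1 = 81 - 8 ≡ 5; y = λ·(7 - 5) - 2 ≡ 16. → (5, 16)
4P: (5, 16) + (1, 16). λ = (16 - 16)/(1 - 5) ≡ 0/13 mod 17. 13⁻¹ ≡ 4 (mod 17), so λ ≡ 0.
  x = λ² - 5 - 1 = 0 - 6 ≡ 11; y = λ·(5 - 11) - 16 ≡ 1. → (11, 1)
5P: (11, 1) + (1, 16). λ = (16 - 1)/(1 - 11) ≡ 15/7 mod 17. 7⁻¹ ≡ 5 (mod 17), so λ ≡ 7.
  x = λ² - 11 - 1 = 49 - 12 ≡ 3; y = λ·(11 - 3) - 1 ≡ 4. → (3, 4)
6P: (3, 4) + (1, 16). λ = (16 - 4)/(1 - 3) ≡ 12/15 mod 17. 15⁻¹ ≡ 8 (mod 17), so λ ≡ 11.
  x = λ² - 3 - 1 = 121 - 4 ≡ 15; y = λ·(3 - 15) - 4 ≡ 0. → (15, 0)
7P: (15, 0) + (1, 16). λ = (16 - 0)/(1 - 15) ≡ 16/3 mod 17. 3⁻¹ ≡ 6 (mod 17), so λ ≡ 11.
  x = λ² - 15 - 1 = 121 - 16 ≡ 3; y = λ·(15 - 3) - 0 ≡ 13. → (3, 13)
8P: (3, 13) + (1, 16). λ = (16 - 13)/(1 - 3) ≡ 3/15 mod 17. 15⁻¹ ≡ 8 (mod 17) since 15·8 = 120 ≡ 1, so λ ≡ 7.
  x = λ² - 3 - 1 = 49 - 4 ≡ 11; y = λ·(3 - 11) - 13 ≡ 16. → (11, 16)
9P: (11, 16) + (1, 16). λ = (16 - 16)/(1 - 11) ≡ 0/7 mod 17. 7⁻¹ ≡ 5 (mod 17), so λ ≡ 0.
  x = λ² - 11 - 1 = 0 - 12 ≡ 5; y = λ·(11 - 5) - 16 ≡ 1. → (5, 1)
10P: (5, 1) + (1, 16). λ = (16 - 1)/(1 - 5) ≡ 15/13 mod 17. 13⁻¹ ≡ 4 (mod 17), so λ ≡ 9.
  x = λ² - 5 - 1 = 81 - 6 ≡ 7; y = λ·(5 - 7) - 1 ≡ 15. → (7, 15)
11P: (7, 15) + (1, 16). λ = (16 - 15)/(1 - 7) ≡ 1/11 mod 17. 11⁻¹ ≡ 14 (mod 17), so λ ≡ 14.
  x = λ² - 7 - 1 = 196 - 8 ≡ 1; y = λ·(7 - 1) - 15 ≡ 1. → (1, 1)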